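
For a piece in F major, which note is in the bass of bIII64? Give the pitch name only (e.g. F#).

bIII in F major has root Ab; the chord is Ab-C-Eb.
The figure 64 means second inversion — the fifth is in the bass.

Eb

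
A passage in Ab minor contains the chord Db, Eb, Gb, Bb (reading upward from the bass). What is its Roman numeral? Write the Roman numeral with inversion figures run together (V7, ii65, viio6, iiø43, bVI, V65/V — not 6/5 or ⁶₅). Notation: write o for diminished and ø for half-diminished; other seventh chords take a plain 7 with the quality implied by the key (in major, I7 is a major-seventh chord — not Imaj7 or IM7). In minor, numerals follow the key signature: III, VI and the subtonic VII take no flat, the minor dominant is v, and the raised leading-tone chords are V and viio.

The pitches Eb-Gb-Bb-Db form a minor seventh chord rooted on Eb.
Eb is scale degree 5 in Ab minor, and a minor seventh chord on that degree is written v7.
With Db in the bass the chord is in third inversion, so the figured bass is 42.

v42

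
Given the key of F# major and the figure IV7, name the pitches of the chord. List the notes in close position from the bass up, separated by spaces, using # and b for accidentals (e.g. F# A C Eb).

B D# F# A#

The numeral's case and figure indicate a major seventh chord. In F# major its root, the subdominant, is B.
That chord is spelled B-D#-F#-A#.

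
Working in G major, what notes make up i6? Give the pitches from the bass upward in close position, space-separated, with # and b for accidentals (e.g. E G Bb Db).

Bb D G

i6 is the minor tonic, borrowed from the parallel minor. In G major that root is G.
So the chord is G-Bb-D, a minor triad.
The figured bass 6 indicates first inversion, placing the third (Bb) in the bass: Bb-D-G.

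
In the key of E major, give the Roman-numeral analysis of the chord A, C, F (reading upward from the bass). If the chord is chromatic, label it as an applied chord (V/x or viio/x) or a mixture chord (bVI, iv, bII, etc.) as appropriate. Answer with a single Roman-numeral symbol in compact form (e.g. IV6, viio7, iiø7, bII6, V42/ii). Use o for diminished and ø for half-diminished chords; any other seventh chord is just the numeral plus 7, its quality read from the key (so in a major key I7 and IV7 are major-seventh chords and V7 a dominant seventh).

bII6

Stacked in thirds the chord is F-A-C: a major triad on F.
F is the lowered second degree of E major (diatonic 2 would be F#). This is the Neapolitan sixth — a major triad on the lowered second degree, here in its customary first inversion.
With A in the bass the chord is in first inversion, so the figured bass is 6.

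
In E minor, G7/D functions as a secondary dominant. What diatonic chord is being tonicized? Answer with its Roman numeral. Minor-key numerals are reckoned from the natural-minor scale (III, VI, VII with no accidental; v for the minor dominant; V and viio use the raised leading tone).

The chord is a dominant seventh chord on G.
A dominant resolves down a perfect fifth: G → C. In E minor, C is scale degree 6, i.e. VI.

VI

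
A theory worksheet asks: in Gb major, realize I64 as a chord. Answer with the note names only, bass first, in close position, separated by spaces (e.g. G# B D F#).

The numeral's case and figure indicate a major triad. In Gb major its root, the tonic, is Gb.
That chord is spelled Gb-Bb-Db.
With the 64 figure the chord is in second inversion; from the bass Db upward in close position it reads Db-Gb-Bb.

Db Gb Bb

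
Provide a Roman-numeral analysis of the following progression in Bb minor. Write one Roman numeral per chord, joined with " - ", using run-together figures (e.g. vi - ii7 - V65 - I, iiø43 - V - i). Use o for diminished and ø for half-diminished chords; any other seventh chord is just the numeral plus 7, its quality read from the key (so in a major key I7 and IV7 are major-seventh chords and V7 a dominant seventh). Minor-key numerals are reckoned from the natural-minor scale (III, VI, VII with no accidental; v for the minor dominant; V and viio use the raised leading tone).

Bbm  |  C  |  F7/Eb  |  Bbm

i - V/V - V42 - i

Bbm: minor triad on Bb = scale degree 1 → i.
C: chromatic; C is V of V, so V/V.
F7/Eb: dominant seventh chord on F = scale degree 5 → V42.
Bbm: root Bb is the tonic; minor triad there is i.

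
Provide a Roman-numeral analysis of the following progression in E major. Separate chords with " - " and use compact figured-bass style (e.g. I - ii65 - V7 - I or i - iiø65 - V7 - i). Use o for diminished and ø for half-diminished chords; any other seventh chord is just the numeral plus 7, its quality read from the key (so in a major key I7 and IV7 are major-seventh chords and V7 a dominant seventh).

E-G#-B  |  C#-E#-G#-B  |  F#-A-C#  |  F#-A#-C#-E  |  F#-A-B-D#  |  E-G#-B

I - V7/ii - ii - V7/V - V43 - I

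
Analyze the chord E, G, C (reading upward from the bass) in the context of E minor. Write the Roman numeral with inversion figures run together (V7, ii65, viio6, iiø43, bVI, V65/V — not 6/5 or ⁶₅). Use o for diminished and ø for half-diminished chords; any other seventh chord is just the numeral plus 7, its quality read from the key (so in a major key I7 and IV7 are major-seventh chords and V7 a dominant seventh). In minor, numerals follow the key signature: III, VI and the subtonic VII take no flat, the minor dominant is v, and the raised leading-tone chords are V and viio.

The pitches C-E-G form a major triad rooted on C.
In E minor, C is the submediant; the diatonic major triad there is VI.
With E in the bass the chord is in first inversion, so the figured bass is 6.

VI6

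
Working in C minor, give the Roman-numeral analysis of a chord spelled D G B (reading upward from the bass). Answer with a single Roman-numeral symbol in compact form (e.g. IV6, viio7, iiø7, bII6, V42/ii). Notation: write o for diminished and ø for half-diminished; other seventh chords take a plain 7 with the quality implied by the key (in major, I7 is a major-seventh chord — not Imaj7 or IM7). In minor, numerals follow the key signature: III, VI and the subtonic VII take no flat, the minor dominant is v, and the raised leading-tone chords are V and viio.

V64

Stacked in thirds the chord is G-B-D: a major triad on G.
G is scale degree 5 in C minor, and a major triad on that degree is written V.
With D in the bass the chord is in second inversion, so the figured bass is 64.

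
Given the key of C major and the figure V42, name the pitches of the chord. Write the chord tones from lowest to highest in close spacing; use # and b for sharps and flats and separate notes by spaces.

F G B D

In C major, the dominant is G, and the diatonic chord built there is a dominant seventh chord.
Stacking thirds from G gives G-B-D-F.
With the 42 figure the chord is in third inversion; from the bass F upward in close position it reads F-G-B-D.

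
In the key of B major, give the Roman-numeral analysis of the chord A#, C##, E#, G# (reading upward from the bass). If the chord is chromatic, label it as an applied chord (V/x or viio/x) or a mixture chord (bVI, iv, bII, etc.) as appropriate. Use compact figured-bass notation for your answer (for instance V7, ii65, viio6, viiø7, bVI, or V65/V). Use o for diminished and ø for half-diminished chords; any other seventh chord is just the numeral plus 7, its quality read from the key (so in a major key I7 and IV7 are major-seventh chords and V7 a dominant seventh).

The pitches A#-C##-E#-G# form a dominant seventh chord rooted on A#.
A# is not a diatonic chord root with this quality in B major, but it lies a perfect fifth above D# (iii), so the chord functions as an applied dominant of iii.

V7/iii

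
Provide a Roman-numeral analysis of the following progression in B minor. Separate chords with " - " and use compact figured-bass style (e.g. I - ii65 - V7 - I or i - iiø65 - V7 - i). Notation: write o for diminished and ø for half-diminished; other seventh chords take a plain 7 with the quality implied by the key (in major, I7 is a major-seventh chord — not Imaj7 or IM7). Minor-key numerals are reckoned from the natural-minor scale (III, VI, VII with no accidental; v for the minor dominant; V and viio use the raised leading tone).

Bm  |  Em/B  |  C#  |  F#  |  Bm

i - iv64 - V/V - V - i

Bm: minor triad on B = scale degree 1 → i.
Em/B has root E, degree 4 in B minor, so iv64.
C# is the secondary dominant of V (major triad on C#): V/V.
F# has root F#, degree 5 in B minor, so V.
Bm: minor triad on B = scale degree 1 → i.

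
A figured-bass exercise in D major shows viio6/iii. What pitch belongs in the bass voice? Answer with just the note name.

G#

The applied chord viio6/iii is rooted on E#: E#-G#-B.
The figure 6 means first inversion — the third is in the bass.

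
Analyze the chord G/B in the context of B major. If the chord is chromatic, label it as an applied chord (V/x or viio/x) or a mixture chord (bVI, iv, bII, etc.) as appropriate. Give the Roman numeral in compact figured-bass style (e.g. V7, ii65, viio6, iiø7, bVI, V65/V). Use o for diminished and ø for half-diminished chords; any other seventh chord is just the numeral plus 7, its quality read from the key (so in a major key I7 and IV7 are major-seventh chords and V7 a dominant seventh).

bVI6

The pitches G-B-D form a major triad rooted on G.
G is the lowered sixth degree of B major (diatonic 6 would be G#). This is a major triad on the lowered sixth degree, borrowed from the parallel minor.
With B in the bass the chord is in first inversion, so the figured bass is 6.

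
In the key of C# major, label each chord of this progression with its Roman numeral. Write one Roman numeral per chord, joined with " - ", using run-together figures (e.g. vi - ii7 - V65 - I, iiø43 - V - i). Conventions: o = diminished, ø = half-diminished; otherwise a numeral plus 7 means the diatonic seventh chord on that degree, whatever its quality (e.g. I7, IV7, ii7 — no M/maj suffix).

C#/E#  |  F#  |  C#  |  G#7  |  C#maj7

C#/E# has root C#, degree 1 in C# major, so I6.
F#: major triad on F# = scale degree 4 → IV.
C# has root C#, degree 1 in C# major, so I.
G#7: root G# is the dominant; dominant seventh chord there is V7.
C#maj7: root C# is the tonic; major seventh chord there is I7.

I6 - IV - I - V7 - I7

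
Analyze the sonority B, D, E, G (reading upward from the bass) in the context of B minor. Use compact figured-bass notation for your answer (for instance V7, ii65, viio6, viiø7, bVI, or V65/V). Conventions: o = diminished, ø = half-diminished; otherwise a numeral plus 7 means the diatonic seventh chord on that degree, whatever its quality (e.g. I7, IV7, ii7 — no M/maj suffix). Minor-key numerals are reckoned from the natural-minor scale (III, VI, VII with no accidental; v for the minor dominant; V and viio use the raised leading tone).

iv43

The pitches E-G-B-D form a minor seventh chord rooted on E.
In B minor, E is the subdominant; the diatonic minor seventh chord there is iv7.
With B in the bass the chord is in second inversion, so the figured bass is 43.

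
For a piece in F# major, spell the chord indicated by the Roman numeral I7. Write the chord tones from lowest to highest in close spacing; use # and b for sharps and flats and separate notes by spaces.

In F# major, scale degree 1 is F#, and the diatonic chord built there is a major seventh chord.
That chord is spelled F#-A#-C#-E#.

F# A# C# E#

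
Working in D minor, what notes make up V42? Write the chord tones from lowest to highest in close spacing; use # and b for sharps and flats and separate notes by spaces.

G A C# E

In D minor, the dominant is A. The dominant is major (leading tone raised), so V is a dominant seventh chord.
That chord is spelled A-C#-E-G.
With the 42 figure the chord is in third inversion; from the bass G upward in close position it reads G-A-C#-E.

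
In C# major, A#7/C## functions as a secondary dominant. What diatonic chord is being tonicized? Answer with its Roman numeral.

The chord is a dominant seventh chord on A#.
A dominant resolves down a perfect fifth: A# → D#. In C# major, D# is scale degree 2, i.e. ii.

ii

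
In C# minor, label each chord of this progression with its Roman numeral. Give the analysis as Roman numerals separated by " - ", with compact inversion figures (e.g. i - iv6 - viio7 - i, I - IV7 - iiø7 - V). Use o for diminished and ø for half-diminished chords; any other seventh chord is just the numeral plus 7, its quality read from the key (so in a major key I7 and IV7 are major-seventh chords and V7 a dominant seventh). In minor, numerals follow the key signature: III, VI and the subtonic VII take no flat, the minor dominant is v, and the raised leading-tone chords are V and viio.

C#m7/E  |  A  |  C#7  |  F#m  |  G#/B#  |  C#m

C#m7/E has root C#, degree 1 in C# minor, so i65.
A has root A, degree 6 in C# minor, so VI.
C#7: a dominant seventh chord on C#, the applied dominant of iv → V7/iv.
F#m: root F# is the subdominant; minor triad there is iv.
G#/B# has root G#, degree 5 in C# minor, so V6.
C#m: root C# is the tonic; minor triad there is i.

i65 - VI - V7/iv - iv - V6 - i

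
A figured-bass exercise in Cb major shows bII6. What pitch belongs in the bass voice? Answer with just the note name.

bII in Cb major has root Dbb; the chord is Dbb-Fb-Abb.
The figure 6 means first inversion — the third is in the bass.

Fb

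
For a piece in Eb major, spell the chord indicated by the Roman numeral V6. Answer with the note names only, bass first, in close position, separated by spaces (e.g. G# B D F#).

In Eb major, the dominant is Bb, and the diatonic chord built there is a major triad.
That chord is spelled Bb-D-F.
With the 6 figure the chord is in first inversion; from the bass D upward in close position it reads D-F-Bb.

D F Bb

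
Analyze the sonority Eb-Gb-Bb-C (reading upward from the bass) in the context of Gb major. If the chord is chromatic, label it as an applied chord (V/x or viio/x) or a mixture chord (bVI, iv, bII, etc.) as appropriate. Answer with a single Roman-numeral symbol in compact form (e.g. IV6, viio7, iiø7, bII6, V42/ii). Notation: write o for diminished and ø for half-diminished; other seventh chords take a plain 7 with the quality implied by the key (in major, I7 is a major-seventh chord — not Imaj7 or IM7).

viiø65/V

The pitches C-Eb-Gb-Bb form a half-diminished seventh chord rooted on C.
C sits a half step below Db (V in Gb major); a diminished chord there is the applied leading-tone chord of V.
With Eb in the bass the chord is in first inversion, so the figured bass is 65.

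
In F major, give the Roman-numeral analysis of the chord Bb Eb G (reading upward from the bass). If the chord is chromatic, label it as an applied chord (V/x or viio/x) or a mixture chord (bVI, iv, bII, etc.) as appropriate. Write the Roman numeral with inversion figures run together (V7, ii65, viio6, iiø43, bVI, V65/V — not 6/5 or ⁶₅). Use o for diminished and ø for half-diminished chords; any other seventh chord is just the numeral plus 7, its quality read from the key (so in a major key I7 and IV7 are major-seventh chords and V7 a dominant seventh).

bVII64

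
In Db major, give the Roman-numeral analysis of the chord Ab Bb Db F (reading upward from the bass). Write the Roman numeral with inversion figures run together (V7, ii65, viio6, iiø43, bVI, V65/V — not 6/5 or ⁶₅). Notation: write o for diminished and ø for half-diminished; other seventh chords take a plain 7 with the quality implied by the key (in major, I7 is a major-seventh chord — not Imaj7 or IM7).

Stacked in thirds the chord is Bb-Db-F-Ab: a minor seventh chord on Bb.
Bb is scale degree 6 in Db major, and a minor seventh chord on that degree is written vi7.
With Ab in the bass the chord is in third inversion, so the figured bass is 42.

vi42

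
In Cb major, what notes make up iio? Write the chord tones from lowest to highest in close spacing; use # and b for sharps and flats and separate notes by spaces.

Db Fb Abb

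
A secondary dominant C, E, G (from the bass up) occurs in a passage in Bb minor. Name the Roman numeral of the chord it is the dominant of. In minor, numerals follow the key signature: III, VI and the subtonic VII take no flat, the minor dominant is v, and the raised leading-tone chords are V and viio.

V

The chord is a major triad on C.
A dominant resolves down a perfect fifth: C → F. In Bb minor, F is scale degree 5, i.e. V.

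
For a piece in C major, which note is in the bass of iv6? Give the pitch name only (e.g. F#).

Ab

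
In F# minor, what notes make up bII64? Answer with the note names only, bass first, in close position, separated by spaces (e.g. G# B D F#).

D G B

Scale degree 2 in F# minor is G#; lowering it a half step gives G. bII64 is the Neapolitan chord — a major triad on the lowered second degree.
So the chord is G-B-D, a major triad.
With the 64 figure the chord is in second inversion; from the bass D upward in close position it reads D-G-B.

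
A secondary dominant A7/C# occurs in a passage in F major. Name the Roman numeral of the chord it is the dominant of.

The chord is a dominant seventh chord on A.
A dominant resolves down a perfect fifth: A → D. In F major, D is scale degree 6, i.e. vi.

vi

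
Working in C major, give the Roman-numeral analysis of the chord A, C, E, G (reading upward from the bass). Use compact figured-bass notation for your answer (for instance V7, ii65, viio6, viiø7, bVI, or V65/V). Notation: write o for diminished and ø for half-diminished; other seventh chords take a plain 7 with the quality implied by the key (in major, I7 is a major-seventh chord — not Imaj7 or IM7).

Stacked in thirds the chord is A-C-E-G: a minor seventh chord on A.
In C major, A is the submediant; the diatonic minor seventh chord there is vi7.

vi7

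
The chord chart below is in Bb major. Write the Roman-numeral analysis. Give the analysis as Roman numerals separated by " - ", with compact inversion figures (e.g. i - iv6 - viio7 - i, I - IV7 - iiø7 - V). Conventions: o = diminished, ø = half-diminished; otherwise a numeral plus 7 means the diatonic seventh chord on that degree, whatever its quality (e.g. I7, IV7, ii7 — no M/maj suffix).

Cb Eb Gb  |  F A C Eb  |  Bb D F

bII - V7 - I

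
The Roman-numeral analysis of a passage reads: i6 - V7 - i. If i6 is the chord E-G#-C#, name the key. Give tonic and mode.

C# minor

The anchor chord is a minor triad on C#, labeled i6.
If C# is scale degree 1 and the mode makes that degree carry a minor triad, the tonic is C# and the mode is minor.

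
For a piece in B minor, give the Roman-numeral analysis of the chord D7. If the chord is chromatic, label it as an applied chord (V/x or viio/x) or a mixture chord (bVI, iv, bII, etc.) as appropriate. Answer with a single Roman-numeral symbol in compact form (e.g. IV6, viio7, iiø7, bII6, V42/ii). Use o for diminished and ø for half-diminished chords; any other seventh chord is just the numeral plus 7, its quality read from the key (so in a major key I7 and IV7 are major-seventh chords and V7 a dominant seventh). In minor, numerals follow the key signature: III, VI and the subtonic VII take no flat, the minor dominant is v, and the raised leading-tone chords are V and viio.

Stacked in thirds the chord is D-F#-A-C: a dominant seventh chord on D.
D is not a diatonic chord root with this quality in B minor, but it lies a perfect fifth above G (VI), so the chord functions as an applied dominant of VI.

V7/VI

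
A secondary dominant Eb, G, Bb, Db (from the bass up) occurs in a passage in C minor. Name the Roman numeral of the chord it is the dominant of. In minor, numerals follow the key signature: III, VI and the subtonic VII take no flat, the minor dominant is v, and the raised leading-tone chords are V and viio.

VI

The chord is a dominant seventh chord on Eb.
A dominant resolves down a perfect fifth: Eb → Ab. In C minor, Ab is scale degree 6, i.e. VI.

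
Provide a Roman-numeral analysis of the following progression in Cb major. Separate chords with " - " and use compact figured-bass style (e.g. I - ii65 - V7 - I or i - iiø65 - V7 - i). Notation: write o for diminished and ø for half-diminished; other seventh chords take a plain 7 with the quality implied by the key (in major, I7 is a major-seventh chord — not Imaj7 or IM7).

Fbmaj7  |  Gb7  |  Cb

IV7 - V7 - I

Fbmaj7: major seventh chord on Fb = scale degree 4 → IV7.
Gb7: root Gb is the dominant; dominant seventh chord there is V7.
Cb: major triad on Cb = scale degree 1 → I.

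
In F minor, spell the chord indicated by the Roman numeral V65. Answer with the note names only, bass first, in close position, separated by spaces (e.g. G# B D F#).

In F minor, the fifth degree is C. The dominant is major (leading tone raised), so V is a dominant seventh chord.
Stacking thirds from C gives C-E-G-Bb.
The figured bass 65 indicates first inversion, placing the third (E) in the bass: E-G-Bb-C.

E G Bb C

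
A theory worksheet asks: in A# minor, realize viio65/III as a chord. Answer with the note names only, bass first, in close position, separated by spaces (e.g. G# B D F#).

The slash marks an applied leading-tone chord: viio of III. In A# minor, III is C#, so the leading tone to it is B#, a half step below.
Building a fully diminished seventh chord on B# gives B#-D#-F#-A.
The figured bass 65 indicates first inversion, placing the third (D#) in the bass: D#-F#-A-B#.

D# F# A B#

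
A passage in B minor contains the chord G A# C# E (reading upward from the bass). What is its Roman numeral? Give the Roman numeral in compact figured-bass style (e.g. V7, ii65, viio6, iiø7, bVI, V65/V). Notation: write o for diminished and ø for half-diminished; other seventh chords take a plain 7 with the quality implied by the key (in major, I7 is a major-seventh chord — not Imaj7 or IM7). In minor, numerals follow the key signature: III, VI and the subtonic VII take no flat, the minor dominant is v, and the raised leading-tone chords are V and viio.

The pitches A#-C#-E-G form a fully diminished seventh chord rooted on A#.
A# is scale degree 7 in B minor, and a fully diminished seventh chord on that degree is written viio7.
With G in the bass the chord is in third inversion, so the figured bass is 42.

viio42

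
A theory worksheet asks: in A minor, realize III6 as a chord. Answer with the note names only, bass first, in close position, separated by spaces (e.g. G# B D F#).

E G C

In A minor, scale degree 3 is C, and the diatonic chord built there is a major triad.
Stacking thirds from C gives C-E-G.
The figured bass 6 indicates first inversion, placing the third (E) in the bass: E-G-C.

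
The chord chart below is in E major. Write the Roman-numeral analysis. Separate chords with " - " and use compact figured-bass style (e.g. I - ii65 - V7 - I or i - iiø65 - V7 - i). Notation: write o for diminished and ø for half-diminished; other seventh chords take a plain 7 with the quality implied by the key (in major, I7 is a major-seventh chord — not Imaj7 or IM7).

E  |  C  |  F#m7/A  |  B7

I - bVI - ii65 - V7

E: root E is the tonic; major triad there is I.
C: major triad on C — chromatic; bVI (borrowed from the parallel minor).
F#m7/A: minor seventh chord on F# = scale degree 2 → ii65.
B7: dominant seventh chord on B = scale degree 5 → V7.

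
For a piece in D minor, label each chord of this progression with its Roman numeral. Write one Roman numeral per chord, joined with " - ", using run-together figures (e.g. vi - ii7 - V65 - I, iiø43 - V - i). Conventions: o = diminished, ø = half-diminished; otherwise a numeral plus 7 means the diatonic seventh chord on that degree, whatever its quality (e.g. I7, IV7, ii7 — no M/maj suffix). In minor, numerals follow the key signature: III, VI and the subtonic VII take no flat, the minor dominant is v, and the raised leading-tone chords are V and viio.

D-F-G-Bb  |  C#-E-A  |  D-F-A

iv43 - V6 - i

D-F-G-Bb has root G, degree 4 in D minor, so iv43.
C#-E-A has root A, degree 5 in D minor, so V6.
D-F-A has root D, degree 1 in D minor, so i.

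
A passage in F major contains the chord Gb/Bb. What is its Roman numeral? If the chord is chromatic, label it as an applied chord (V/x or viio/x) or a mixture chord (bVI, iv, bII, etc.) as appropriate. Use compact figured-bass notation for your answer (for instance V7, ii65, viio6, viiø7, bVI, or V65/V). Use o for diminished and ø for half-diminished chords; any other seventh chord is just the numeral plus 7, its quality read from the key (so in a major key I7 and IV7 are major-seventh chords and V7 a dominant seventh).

bII6

Stacked in thirds the chord is Gb-Bb-Db: a major triad on Gb.
Gb is the lowered second degree of F major (diatonic 2 would be G). This is the Neapolitan sixth — a major triad on the lowered second degree, here in its customary first inversion.
With Bb in the bass the chord is in first inversion, so the figured bass is 6.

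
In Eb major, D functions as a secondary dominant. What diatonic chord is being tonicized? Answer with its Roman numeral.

iii

The chord is a major triad on D.
A dominant resolves down a perfect fifth: D → G. In Eb major, G is scale degree 3, i.e. iii.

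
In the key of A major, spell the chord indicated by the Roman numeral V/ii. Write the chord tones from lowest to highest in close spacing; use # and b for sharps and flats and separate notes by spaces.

F# A# C#

The slash means an applied dominant: we want the dominant of ii. In A major, ii is B minor, and its dominant is built on F#.
Building a major triad on F# gives F#-A#-C#.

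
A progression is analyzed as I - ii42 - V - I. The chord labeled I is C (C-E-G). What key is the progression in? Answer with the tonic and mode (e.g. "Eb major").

C major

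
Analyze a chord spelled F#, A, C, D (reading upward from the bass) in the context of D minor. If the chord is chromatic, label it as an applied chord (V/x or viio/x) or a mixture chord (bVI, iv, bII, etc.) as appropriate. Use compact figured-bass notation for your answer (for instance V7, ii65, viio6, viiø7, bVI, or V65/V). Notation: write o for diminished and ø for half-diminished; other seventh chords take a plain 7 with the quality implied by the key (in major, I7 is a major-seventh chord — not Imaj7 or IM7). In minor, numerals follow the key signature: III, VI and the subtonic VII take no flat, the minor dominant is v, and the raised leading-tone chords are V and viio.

V65/iv

The pitches D-F#-A-C form a dominant seventh chord rooted on D.
D is not a diatonic chord root with this quality in D minor, but it lies a perfect fifth above G (iv), so the chord functions as an applied dominant of iv.
With F# in the bass the chord is in first inversion, so the figured bass is 65.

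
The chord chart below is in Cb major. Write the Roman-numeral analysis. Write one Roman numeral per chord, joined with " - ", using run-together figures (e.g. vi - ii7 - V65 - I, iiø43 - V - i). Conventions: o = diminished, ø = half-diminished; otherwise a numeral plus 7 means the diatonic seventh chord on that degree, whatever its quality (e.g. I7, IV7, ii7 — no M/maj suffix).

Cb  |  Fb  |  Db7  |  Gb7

I - IV - V7/V - V7

Cb: root Cb is the tonic; major triad there is I.
Fb has root Fb, degree 4 in Cb major, so IV.
Db7 is the secondary dominant of V (dominant seventh chord on Db): V7/V.
Gb7: dominant seventh chord on Gb = scale degree 5 → V7.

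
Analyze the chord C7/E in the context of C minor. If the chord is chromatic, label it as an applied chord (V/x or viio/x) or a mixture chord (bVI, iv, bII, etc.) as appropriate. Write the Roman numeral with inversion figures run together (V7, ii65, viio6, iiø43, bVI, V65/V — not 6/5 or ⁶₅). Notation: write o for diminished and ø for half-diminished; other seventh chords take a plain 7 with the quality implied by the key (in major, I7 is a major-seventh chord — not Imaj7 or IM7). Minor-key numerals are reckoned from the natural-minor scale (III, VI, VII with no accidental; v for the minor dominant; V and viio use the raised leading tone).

Stacked in thirds the chord is C-E-G-Bb: a dominant seventh chord on C.
C is not a diatonic chord root with this quality in C minor, but it lies a perfect fifth above F (iv), so the chord functions as an applied dominant of iv.
With E in the bass the chord is in first inversion, so the figured bass is 65.

V65/iv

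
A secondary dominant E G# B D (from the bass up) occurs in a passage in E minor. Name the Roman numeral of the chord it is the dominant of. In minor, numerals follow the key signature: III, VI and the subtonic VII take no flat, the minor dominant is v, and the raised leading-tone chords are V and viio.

The chord is a dominant seventh chord on E.
A dominant resolves down a perfect fifth: E → A. In E minor, A is scale degree 4, i.e. iv.

iv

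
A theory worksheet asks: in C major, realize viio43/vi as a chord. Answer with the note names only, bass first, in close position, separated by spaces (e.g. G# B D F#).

D F G# B

viio43/vi is a secondary leading-tone chord. The target vi is A in C major; the applied chord is rooted a semitone below, on G#.
Building a fully diminished seventh chord on G# gives G#-B-D-F.
With the 43 figure the chord is in second inversion; from the bass D upward in close position it reads D-F-G#-B.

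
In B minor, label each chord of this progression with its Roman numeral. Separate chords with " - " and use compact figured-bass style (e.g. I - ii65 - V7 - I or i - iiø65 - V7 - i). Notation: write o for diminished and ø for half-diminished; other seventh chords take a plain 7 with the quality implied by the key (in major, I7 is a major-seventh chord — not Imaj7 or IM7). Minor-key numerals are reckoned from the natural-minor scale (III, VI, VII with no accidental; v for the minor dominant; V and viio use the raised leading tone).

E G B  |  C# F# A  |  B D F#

iv - v64 - i

E-G-B: minor triad on E = scale degree 4 → iv.
C#-F#-A: minor triad on F# = scale degree 5 → v64.
B-D-F# has root B, degree 1 in B minor, so i.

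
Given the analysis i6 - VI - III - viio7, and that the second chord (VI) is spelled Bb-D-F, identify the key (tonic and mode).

D minor

VI is given as Bb-D-F — a major triad with root Bb.
VI on Bb implies Bb is the submediant; that puts the tonic at D, and the uppercase numeral fits minor mode.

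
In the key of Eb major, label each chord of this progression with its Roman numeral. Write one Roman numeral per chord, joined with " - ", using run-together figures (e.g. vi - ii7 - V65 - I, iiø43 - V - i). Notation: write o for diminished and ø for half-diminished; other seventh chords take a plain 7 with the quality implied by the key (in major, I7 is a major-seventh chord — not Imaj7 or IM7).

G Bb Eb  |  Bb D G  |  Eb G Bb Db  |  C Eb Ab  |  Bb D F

G-Bb-Eb: root Eb is the tonic; major triad there is I6.
Bb-D-G: root G is the mediant; minor triad there is iii6.
Eb-G-Bb-Db: chromatic; Eb is V of IV, so V7/IV.
C-Eb-Ab: root Ab is the subdominant; major triad there is IV6.
Bb-D-F has root Bb, degree 5 in Eb major, so V.

I6 - iii6 - V7/IV - IV6 - V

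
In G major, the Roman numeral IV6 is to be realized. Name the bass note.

IV in G major has root C; the chord is C-E-G.
The figure 6 means first inversion — the third is in the bass.

E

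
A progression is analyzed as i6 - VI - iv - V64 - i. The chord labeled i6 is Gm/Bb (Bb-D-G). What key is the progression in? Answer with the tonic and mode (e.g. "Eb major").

G minor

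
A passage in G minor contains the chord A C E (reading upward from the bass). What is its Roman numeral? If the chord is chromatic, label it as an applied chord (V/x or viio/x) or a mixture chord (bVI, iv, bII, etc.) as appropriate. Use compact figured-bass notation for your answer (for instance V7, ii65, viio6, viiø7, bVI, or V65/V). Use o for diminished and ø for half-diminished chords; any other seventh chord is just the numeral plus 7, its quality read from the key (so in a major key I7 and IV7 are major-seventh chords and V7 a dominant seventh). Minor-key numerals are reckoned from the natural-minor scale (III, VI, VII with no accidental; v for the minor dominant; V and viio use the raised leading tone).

ii

The pitches A-C-E form a minor triad rooted on A.
A is the second degree of G minor. This is the minor supertonic, borrowed from the parallel major (the Dorian ii).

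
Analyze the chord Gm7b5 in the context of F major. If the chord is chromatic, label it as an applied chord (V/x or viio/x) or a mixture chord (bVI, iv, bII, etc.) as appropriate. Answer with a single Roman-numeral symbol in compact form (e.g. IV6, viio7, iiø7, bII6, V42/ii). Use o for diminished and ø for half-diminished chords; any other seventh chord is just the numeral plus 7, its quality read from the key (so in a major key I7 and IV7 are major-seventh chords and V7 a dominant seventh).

Stacked in thirds the chord is G-Bb-Db-F: a half-diminished seventh chord on G.
G is the second degree of F major. This is the half-diminished supertonic seventh, borrowed from the parallel minor.

iiø7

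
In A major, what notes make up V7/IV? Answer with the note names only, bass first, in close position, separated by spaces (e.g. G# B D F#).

A C# E G

V7/IV is a secondary dominant — the dominant seventh of IV. IV in A major is D, so the applied chord's root is A, a perfect fifth above.
Building a dominant seventh chord on A gives A-C#-E-G.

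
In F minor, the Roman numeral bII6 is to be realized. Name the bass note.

bII in F minor has root Gb; the chord is Gb-Bb-Db.
The figure 6 means first inversion — the third is in the bass.

Bb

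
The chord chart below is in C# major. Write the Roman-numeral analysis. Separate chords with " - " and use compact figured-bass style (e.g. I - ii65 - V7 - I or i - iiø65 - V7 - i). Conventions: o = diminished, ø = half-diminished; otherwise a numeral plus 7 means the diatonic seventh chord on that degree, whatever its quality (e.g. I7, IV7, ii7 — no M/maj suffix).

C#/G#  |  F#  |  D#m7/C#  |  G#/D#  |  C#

I64 - IV - ii42 - V64 - I

C#/G#: root C# is the tonic; major triad there is I64.
F#: root F# is the subdominant; major triad there is IV.
D#m7/C#: minor seventh chord on D# = scale degree 2 → ii42.
G#/D#: root G# is the dominant; major triad there is V64.
C#: root C# is the tonic; major triad there is I.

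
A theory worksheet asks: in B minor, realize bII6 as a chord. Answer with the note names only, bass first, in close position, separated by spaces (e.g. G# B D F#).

bII6 is the Neapolitan sixth — a major triad on the lowered second degree, here in its customary first inversion. In B minor that root is C.
So the chord is C-E-G, a major triad.
The figured bass 6 indicates first inversion, placing the third (E) in the bass: E-G-C.

E G C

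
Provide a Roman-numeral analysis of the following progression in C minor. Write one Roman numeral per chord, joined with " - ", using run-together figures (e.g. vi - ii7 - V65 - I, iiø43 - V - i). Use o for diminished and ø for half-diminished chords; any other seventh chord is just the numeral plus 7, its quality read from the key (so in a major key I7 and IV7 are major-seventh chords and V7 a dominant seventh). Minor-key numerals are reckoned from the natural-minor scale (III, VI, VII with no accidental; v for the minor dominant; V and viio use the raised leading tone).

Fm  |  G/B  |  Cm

Fm: root F is the subdominant; minor triad there is iv.
G/B: root G is the dominant; major triad there is V6.
Cm has root C, degree 1 in C minor, so i.

iv - V6 - i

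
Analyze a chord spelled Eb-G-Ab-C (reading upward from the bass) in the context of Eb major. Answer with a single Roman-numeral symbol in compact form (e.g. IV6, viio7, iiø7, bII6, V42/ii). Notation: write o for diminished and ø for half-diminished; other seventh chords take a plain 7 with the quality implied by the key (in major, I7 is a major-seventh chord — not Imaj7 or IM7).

IV43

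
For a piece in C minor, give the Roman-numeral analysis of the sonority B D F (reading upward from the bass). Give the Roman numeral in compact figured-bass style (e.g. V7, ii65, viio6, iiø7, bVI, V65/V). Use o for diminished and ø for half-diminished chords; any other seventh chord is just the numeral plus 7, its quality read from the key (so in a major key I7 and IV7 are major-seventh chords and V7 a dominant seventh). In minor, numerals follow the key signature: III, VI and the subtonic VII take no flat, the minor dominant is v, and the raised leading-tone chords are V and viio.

The pitches B-D-F form a diminished triad rooted on B.
In C minor, B is the leading tone; the diatonic diminished triad there is viio.

viio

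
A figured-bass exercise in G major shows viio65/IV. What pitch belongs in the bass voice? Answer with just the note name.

The applied chord viio65/IV is rooted on B: B-D-F-Ab.
The figure 65 means first inversion — the third is in the bass.

D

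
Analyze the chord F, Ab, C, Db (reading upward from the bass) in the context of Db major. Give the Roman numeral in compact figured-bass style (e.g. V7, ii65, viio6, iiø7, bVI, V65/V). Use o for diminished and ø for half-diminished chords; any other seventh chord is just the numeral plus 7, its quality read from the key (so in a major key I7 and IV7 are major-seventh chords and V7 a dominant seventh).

Stacked in thirds the chord is Db-F-Ab-C: a major seventh chord on Db.
Db is scale degree 1 in Db major, and a major seventh chord on that degree is written I7.
With F in the bass the chord is in first inversion, so the figured bass is 65.

I65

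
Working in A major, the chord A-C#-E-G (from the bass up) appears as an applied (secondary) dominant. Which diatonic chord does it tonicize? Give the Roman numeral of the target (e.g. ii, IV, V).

The chord is a dominant seventh chord on A.
A dominant resolves down a perfect fifth: A → D. In A major, D is scale degree 4, i.e. IV.

IV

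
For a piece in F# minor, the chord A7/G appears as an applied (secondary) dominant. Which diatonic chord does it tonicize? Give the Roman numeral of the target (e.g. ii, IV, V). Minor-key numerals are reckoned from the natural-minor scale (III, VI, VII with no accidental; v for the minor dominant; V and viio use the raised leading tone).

VI

The chord is a dominant seventh chord on A.
A dominant resolves down a perfect fifth: A → D. In F# minor, D is scale degree 6, i.e. VI.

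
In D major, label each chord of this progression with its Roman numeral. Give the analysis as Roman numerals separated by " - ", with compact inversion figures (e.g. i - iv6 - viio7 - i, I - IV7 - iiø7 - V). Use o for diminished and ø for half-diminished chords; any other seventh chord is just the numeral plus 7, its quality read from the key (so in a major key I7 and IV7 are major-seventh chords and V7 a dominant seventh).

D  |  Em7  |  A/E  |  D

D: root D is the tonic; major triad there is I.
Em7: root E is the supertonic; minor seventh chord there is ii7.
A/E: root A is the dominant; major triad there is V64.
D has root D, degree 1 in D major, so I.

I - ii7 - V64 - I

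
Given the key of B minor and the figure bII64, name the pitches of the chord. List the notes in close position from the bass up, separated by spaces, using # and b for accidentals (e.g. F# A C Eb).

bII64 is the Neapolitan chord — a major triad on the lowered second degree. In B minor that root is C.
So the chord is C-E-G, a major triad.
The figured bass 64 indicates second inversion, placing the fifth (G) in the bass: G-C-E.

G C E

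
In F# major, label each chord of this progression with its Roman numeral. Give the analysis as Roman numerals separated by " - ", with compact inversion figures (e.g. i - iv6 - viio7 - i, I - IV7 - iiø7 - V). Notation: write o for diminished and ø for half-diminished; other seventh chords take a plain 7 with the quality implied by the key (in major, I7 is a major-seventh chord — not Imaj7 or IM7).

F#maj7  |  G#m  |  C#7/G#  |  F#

I7 - ii - V43 - I

F#maj7: major seventh chord on F# = scale degree 1 → I7.
G#m has root G#, degree 2 in F# major, so ii.
C#7/G#: dominant seventh chord on C# = scale degree 5 → V43.
F#: root F# is the tonic; major triad there is I.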